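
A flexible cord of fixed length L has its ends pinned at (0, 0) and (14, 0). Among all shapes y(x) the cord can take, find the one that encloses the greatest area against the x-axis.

Set up the augmented Lagrangian using a multiplier λ for the length constraint:
    F(y, y') = y − λ sqrt(1 + y'^2).
F has no explicit x dependence, so the Beltrami identity yields a first integral
    F − y' ∂F/∂y' = C.
Compute ∂F/∂y' = −λ y' / sqrt(1 + y'^2). Then
    y − λ sqrt(1 + y'^2) + λ y'^2 / sqrt(1 + y'^2) = C
    ⇒  y − λ / sqrt(1 + y'^2) = C.
Solving for y' and integrating gives
    (x − a)^2 + (y − b)^2 = λ^2,
a circular arc of radius λ. The constants a, b are determined by the endpoint conditions y(0) = y(14) = 0, and λ is fixed implicitly by the length constraint
    ∫_{0}^{14} sqrt(1 + y'^2) dx = L.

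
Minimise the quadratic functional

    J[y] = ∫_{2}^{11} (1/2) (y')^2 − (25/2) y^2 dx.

The Lagrangian is L = (1/2) (y')^2 − (25/2) y^2.
Compute ∂L/∂y = -25y, ∂L/∂y' = y'.
The Euler-Lagrange equation d/dx(∂L/∂y') − ∂L/∂y = 0 reduces to
    y'' + 25 y = 0.
Its general solution is
    y(x) = A sin(5x) + B cos(5x),
with A, B fixed by the endpoint conditions.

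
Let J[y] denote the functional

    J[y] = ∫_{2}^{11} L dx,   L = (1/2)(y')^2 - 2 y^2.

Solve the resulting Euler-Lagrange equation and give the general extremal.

The Lagrangian is L = (1/2)(y')^2 - 2 y^2.
∂L/∂y = -4y.
∂L/∂y' = y'.
The Euler-Lagrange equation d/dx(∂L/∂y') − ∂L/∂y = 0 becomes:
    y'' + 4 y = 0
General solution: y(x) = A sin(2x) + B cos(2x), where A and B are arbitrary constants fixed by the endpoint conditions.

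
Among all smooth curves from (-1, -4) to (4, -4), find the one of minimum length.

Arc-length functional: J[y] = ∫ sqrt(1 + (y')^2) dx.
Lagrangian L = sqrt(1 + (y')^2) has no explicit y dependence, so ∂L/∂y = 0 and the Euler-Lagrange equation gives
    d/dx( y' / sqrt(1 + (y')^2) ) = 0  ⇒  y' / sqrt(1 + (y')^2) = const.
Hence y' is constant, so y(x) is affine.
Fitting the endpoints (-1, -4) and (4, -4):
    slope m = ((-4) − (-4)) / (4 − (-1)) = 0,
    intercept c = (-4) − m·(-1) = -4.
Extremal: y(x) = -4.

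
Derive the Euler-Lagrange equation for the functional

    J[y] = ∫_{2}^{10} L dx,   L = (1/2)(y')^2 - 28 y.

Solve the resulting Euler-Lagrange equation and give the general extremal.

The Lagrangian is L = (1/2)(y')^2 - 28 y.
∂L/∂y = -28.
∂L/∂y' = y'.
The Euler-Lagrange equation d/dx(∂L/∂y') − ∂L/∂y = 0 becomes:
    y'' + 28 = 0
General solution: y(x) = -14 x^2 + A x + B, where A and B are arbitrary constants fixed by the endpoint conditions.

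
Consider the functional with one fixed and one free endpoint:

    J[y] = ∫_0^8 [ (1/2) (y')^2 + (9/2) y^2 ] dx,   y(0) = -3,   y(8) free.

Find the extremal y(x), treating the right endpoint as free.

The Lagrangian L = (1/2) (y')^2 + (9/2) y^2 gives
    ∂L/∂y = 9 y,   ∂L/∂y' = y'.
Euler-Lagrange: y'' − 9 y = 0.
With k = 3, the general solution is
    y(x) = A cosh(3 x) + B sinh(3 x).
Fixed left endpoint y(0) = -3 ⇒ A = -3.
The right endpoint x = 8 is free, so the natural (transversality) condition is ∂L/∂y' |_{x=8} = 0, i.e. y'(8) = 0.
Compute y'(x) = A k sinh(k x) + B k cosh(k x), so
    y'(8) = A k sinh(k·8) + B k cosh(k·8) = 0
    ⇒ B = −A tanh(k·8) = 3 tanh(3·8).
Therefore the extremal is
    y(x) = −3 cosh(3 x) + 3 tanh(3·8) sinh(3 x).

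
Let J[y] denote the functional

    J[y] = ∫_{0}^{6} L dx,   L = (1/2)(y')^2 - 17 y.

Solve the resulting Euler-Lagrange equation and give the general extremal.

The Lagrangian is L = (1/2)(y')^2 - 17 y.
∂L/∂y = -17.
∂L/∂y' = y'.
The Euler-Lagrange equation d/dx(∂L/∂y') − ∂L/∂y = 0 becomes:
    y'' + 17 = 0
General solution: y(x) = -(17/2) x^2 + A x + B, where A and B are arbitrary constants fixed by the endpoint conditions.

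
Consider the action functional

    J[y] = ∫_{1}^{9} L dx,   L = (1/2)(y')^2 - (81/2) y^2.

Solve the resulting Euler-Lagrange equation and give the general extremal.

The Lagrangian is L = (1/2)(y')^2 - (81/2) y^2.
∂L/∂y = -81y.
∂L/∂y' = y'.
The Euler-Lagrange equation d/dx(∂L/∂y') − ∂L/∂y = 0 becomes:
    y'' + 81 y = 0
General solution: y(x) = A sin(9x) + B cos(9x), where A and B are arbitrary constants fixed by the endpoint conditions.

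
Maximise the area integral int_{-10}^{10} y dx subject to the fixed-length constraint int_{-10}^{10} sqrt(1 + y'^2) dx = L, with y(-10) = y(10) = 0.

Set up the augmented Lagrangian using a multiplier λ for the length constraint:
    F(y, y') = y − λ sqrt(1 + y'^2).
F has no explicit x dependence, so the Beltrami identity yields a first integral
    F − y' ∂F/∂y' = C.
Compute ∂F/∂y' = −λ y' / sqrt(1 + y'^2). Then
    y − λ sqrt(1 + y'^2) + λ y'^2 / sqrt(1 + y'^2) = C
    ⇒  y − λ / sqrt(1 + y'^2) = C.
Solving for y' and integrating gives
    (x − a)^2 + (y − b)^2 = λ^2,
a circular arc of radius λ. The constants a, b are determined by the endpoint conditions y(-10) = y(10) = 0, and λ is fixed implicitly by the length constraint
    ∫_{-10}^{10} sqrt(1 + y'^2) dx = L.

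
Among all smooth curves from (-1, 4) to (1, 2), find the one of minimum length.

Arc-length functional: J[y] = ∫ sqrt(1 + (y')^2) dx.
Lagrangian L = sqrt(1 + (y')^2) has no explicit y dependence, so ∂L/∂y = 0 and the Euler-Lagrange equation gives
    d/dx( y' / sqrt(1 + (y')^2) ) = 0  ⇒  y' / sqrt(1 + (y')^2) = const.
Hence y' is constant, so y(x) is affine.
Fitting the endpoints (-1, 4) and (1, 2):
    slope m = (2 − 4) / (1 − (-1)) = -1,
    intercept c = 4 − m·(-1) = 3.
Extremal: y(x) = -x + 3.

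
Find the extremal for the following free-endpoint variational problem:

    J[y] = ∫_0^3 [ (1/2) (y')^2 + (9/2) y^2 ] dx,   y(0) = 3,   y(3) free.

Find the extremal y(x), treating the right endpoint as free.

The Lagrangian L = (1/2) (y')^2 + (9/2) y^2 gives
    ∂L/∂y = 9 y,   ∂L/∂y' = y'.
Euler-Lagrange: y'' − 9 y = 0.
With k = 3, the general solution is
    y(x) = A cosh(3 x) + B sinh(3 x).
Fixed left endpoint y(0) = 3 ⇒ A = 3.
The right endpoint x = 3 is free, so the natural (transversality) condition is ∂L/∂y' |_{x=3} = 0, i.e. y'(3) = 0.
Compute y'(x) = A k sinh(k x) + B k cosh(k x), so
    y'(3) = A k sinh(k·3) + B k cosh(k·3) = 0
    ⇒ B = −A tanh(k·3) = − 3 tanh(3·3).
Therefore the extremal is
    y(x) = 3 cosh(3 x) − 3 tanh(3·3) sinh(3 x).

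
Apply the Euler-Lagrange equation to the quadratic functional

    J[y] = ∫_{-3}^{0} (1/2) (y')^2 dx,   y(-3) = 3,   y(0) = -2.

The Lagrangian is L = (1/2) (y')^2.
Compute ∂L/∂y = 0, ∂L/∂y' = y'.
The Euler-Lagrange equation d/dx(∂L/∂y') − ∂L/∂y = 0 reduces to
    y'' = 0.
Its general solution is
    y(x) = A x + B,
with A, B fixed by the endpoint conditions.
Applying the endpoint conditions y(-3) = 3 and y(0) = -2: solve A·-3 + B = 3 and A·0 + B = -2. Subtracting gives A(0 − -3) = -2 − 3, so A = -5/3, and B = 3 − A·-3 = -2. Therefore
    y(x) = (-5/3) x - 2.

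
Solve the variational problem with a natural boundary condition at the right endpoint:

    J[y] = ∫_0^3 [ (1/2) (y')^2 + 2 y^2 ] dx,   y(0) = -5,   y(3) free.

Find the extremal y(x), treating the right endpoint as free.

The Lagrangian L = (1/2) (y')^2 + 2 y^2 gives
    ∂L/∂y = 4 y,   ∂L/∂y' = y'.
Euler-Lagrange: y'' − 4 y = 0.
With k = 2, the general solution is
    y(x) = A cosh(2 x) + B sinh(2 x).
Fixed left endpoint y(0) = -5 ⇒ A = -5.
The right endpoint x = 3 is free, so the natural (transversality) condition is ∂L/∂y' |_{x=3} = 0, i.e. y'(3) = 0.
Compute y'(x) = A k sinh(k x) + B k cosh(k x), so
    y'(3) = A k sinh(k·3) + B k cosh(k·3) = 0
    ⇒ B = −A tanh(k·3) = 5 tanh(2·3).
Therefore the extremal is
    y(x) = −5 cosh(2 x) + 5 tanh(2·3) sinh(2 x).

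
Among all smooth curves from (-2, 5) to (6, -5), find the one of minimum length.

Arc-length functional: J[y] = ∫ sqrt(1 + (y')^2) dx.
Lagrangian L = sqrt(1 + (y')^2) has no explicit y dependence, so ∂L/∂y = 0 and the Euler-Lagrange equation gives
    d/dx( y' / sqrt(1 + (y')^2) ) = 0  ⇒  y' / sqrt(1 + (y')^2) = const.
Hence y' is constant, so y(x) is affine.
Fitting the endpoints (-2, 5) and (6, -5):
    slope m = ((-5) − 5) / (6 − (-2)) = -5/4,
    intercept c = 5 − m·(-2) = 5/2.
Extremal: y(x) = (-5/4) x + 5/2.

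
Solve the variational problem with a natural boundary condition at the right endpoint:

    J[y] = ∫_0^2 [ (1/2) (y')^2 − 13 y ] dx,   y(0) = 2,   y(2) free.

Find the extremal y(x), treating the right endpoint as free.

The Lagrangian L = (1/2) (y')^2 − 13 y gives
    ∂L/∂y = −13,   ∂L/∂y' = y'.
Euler-Lagrange: d/dx(y') − (−13) = 0, i.e. y'' + 13 = 0, so
    y(x) = −(13/2) x^2 + C1 x + C2.
Fixed left endpoint y(0) = 2 ⇒ C2 = 2.
The right endpoint x = 2 is free, so the natural (transversality) condition is ∂L/∂y' |_{x=2} = 0, i.e. y'(2) = 0.
Compute y'(x) = −13 x + C1, so y'(2) = −26 + C1 = 0 ⇒ C1 = 26.
Therefore the extremal is
    y(x) = −(13/2) x^2 + 26 x + 2.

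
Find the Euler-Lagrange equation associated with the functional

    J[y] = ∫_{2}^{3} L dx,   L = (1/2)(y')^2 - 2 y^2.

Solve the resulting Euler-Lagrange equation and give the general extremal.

The Lagrangian is L = (1/2)(y')^2 - 2 y^2.
∂L/∂y = -4y.
∂L/∂y' = y'.
The Euler-Lagrange equation d/dx(∂L/∂y') − ∂L/∂y = 0 becomes:
    y'' + 4 y = 0
General solution: y(x) = A sin(2x) + B cos(2x), where A and B are arbitrary constants fixed by the endpoint conditions.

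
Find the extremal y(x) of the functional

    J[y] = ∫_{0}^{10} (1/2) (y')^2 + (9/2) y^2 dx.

The Lagrangian is L = (1/2) (y')^2 + (9/2) y^2.
Compute ∂L/∂y = 9y, ∂L/∂y' = y'.
The Euler-Lagrange equation d/dx(∂L/∂y') − ∂L/∂y = 0 reduces to
    y'' − 9 y = 0.
Its general solution is
    y(x) = A e^(3x) + B e^(−3x),
with A, B fixed by the endpoint conditions.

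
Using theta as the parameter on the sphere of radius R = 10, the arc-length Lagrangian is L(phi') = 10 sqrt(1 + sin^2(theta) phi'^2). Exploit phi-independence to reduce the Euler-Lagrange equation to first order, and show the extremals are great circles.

On the sphere of radius R = 10 with spherical coordinates (θ, φ), the induced metric is
    ds^2 = 100(dθ^2 + sin^2(θ) dφ^2).
Parameterise by θ; the arc-length functional is
    J[φ] = ∫ 10 sqrt(1 + sin^2(θ) (dφ/dθ)^2) dθ,
so L = 10 sqrt(1 + sin^2(θ) φ'^2). Compute
    ∂L/∂φ = 0  (L has no explicit φ dependence),
    ∂L/∂φ' = 10 sin^2(θ) φ' / sqrt(1 + sin^2(θ) φ'^2).
Since ∂L/∂φ = 0, the Euler-Lagrange equation
    d/dθ(∂L/∂φ') − ∂L/∂φ = 0
reduces to d/dθ(∂L/∂φ') = 0, i.e. the momentum conjugate to φ is conserved:
    10 sin^2(θ) φ' / sqrt(1 + sin^2(θ) φ'^2) = C.
The overall factor of 10 is constant, so dividing through gives Clairaut's relation sin^2(θ) φ' / sqrt(1 + sin^2(θ) φ'^2) = C' (with C' = C/10). Solving for φ' and integrating gives the great-circle family
    cot(θ) = A cos(φ − φ_0),
i.e. the intersection of the sphere with a plane through the origin. The two constants A and φ_0 (equivalently C and one phase) are fixed by the two endpoint conditions.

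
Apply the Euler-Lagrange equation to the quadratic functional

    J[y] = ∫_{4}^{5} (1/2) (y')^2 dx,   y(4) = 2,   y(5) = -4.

The Lagrangian is L = (1/2) (y')^2.
Compute ∂L/∂y = 0, ∂L/∂y' = y'.
The Euler-Lagrange equation d/dx(∂L/∂y') − ∂L/∂y = 0 reduces to
    y'' = 0.
Its general solution is
    y(x) = A x + B,
with A, B fixed by the endpoint conditions.
Applying the endpoint conditions y(4) = 2 and y(5) = -4: solve A·4 + B = 2 and A·5 + B = -4. Subtracting gives A(5 − 4) = -4 − 2, so A = -6, and B = 2 − A·4 = 26. Therefore
    y(x) = -6 x + 26.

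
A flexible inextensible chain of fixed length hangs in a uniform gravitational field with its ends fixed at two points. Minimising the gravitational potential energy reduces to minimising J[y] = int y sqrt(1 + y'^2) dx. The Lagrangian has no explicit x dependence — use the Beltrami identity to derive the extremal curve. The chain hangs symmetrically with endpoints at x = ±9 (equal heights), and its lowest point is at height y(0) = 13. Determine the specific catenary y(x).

The Lagrangian L(y, y') = y sqrt(1 + y'^2) has no explicit x dependence, so the Beltrami identity applies:
    L − y' ∂L/∂y' = C.
Compute ∂L/∂y' = y · y' / sqrt(1 + y'^2). Then
    L − y' ∂L/∂y'
    = y sqrt(1 + y'^2) − y · y'^2 / sqrt(1 + y'^2)
    = y (1 + y'^2 − y'^2) / sqrt(1 + y'^2)
    = y / sqrt(1 + y'^2) = C.
Squaring gives y^2 = C^2 (1 + y'^2), i.e.
    y'^2 = y^2 / C^2 − 1.
Separating variables,
    dy / sqrt(y^2 − C^2) = dx / C,
and integrating gives arccosh(y / C) = (x − a)/C, so
    y(x) = C cosh((x − a)/C),
the catenary. The constants C and a are fixed by the two endpoint conditions (and, for the hanging-chain problem, the length constraint selects C).
Now fit the given data. The endpoints x = ±9 are symmetric at equal height, so the catenary is even about its minimum: a = 0 and y(x) = C cosh(x/C). The lowest point is y(0) = C cosh(0) = C, and we are told y(0) = 13, so C = 13. Therefore
    y(x) = 13 cosh(x/13),
and at the endpoints
    y(±9) = 13 cosh(9/13).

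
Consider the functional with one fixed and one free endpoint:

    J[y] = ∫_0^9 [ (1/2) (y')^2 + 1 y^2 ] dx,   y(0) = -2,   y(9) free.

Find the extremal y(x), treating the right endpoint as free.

The Lagrangian L = (1/2) (y')^2 + 1 y^2 gives
    ∂L/∂y = 2 y,   ∂L/∂y' = y'.
Euler-Lagrange: y'' − 2 y = 0.
With k = sqrt(2), the general solution is
    y(x) = A cosh(sqrt(2) x) + B sinh(sqrt(2) x).
Fixed left endpoint y(0) = -2 ⇒ A = -2.
The right endpoint x = 9 is free, so the natural (transversality) condition is ∂L/∂y' |_{x=9} = 0, i.e. y'(9) = 0.
Compute y'(x) = A k sinh(k x) + B k cosh(k x), so
    y'(9) = A k sinh(k·9) + B k cosh(k·9) = 0
    ⇒ B = −A tanh(k·9) = 2 tanh(sqrt(2)·9).
Therefore the extremal is
    y(x) = −2 cosh(sqrt(2) x) + 2 tanh(sqrt(2)·9) sinh(sqrt(2) x).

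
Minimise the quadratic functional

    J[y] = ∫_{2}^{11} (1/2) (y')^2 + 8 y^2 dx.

The Lagrangian is L = (1/2) (y')^2 + 8 y^2.
Compute ∂L/∂y = 16y, ∂L/∂y' = y'.
The Euler-Lagrange equation d/dx(∂L/∂y') − ∂L/∂y = 0 reduces to
    y'' − 16 y = 0.
Its general solution is
    y(x) = A e^(4x) + B e^(−4x),
with A, B fixed by the endpoint conditions.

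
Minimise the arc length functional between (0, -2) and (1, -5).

Arc-length functional: J[y] = ∫ sqrt(1 + (y')^2) dx.
Lagrangian L = sqrt(1 + (y')^2) has no explicit y dependence, so ∂L/∂y = 0 and the Euler-Lagrange equation gives
    d/dx( y' / sqrt(1 + (y')^2) ) = 0  ⇒  y' / sqrt(1 + (y')^2) = const.
Hence y' is constant, so y(x) is affine.
Fitting the endpoints (0, -2) and (1, -5):
    slope m = ((-5) − (-2)) / (1 − 0) = -3,
    intercept c = (-2) − m·0 = -2.
Extremal: y(x) = -3 x - 2.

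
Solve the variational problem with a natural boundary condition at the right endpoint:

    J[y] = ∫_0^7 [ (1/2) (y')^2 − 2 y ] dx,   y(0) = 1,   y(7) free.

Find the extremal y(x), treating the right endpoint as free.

The Lagrangian L = (1/2) (y')^2 − 2 y gives
    ∂L/∂y = −2,   ∂L/∂y' = y'.
Euler-Lagrange: d/dx(y') − (−2) = 0, i.e. y'' + 2 = 0, so
    y(x) = −(2/2) x^2 + C1 x + C2.
Fixed left endpoint y(0) = 1 ⇒ C2 = 1.
The right endpoint x = 7 is free, so the natural (transversality) condition is ∂L/∂y' |_{x=7} = 0, i.e. y'(7) = 0.
Compute y'(x) = −2 x + C1, so y'(7) = −14 + C1 = 0 ⇒ C1 = 14.
Therefore the extremal is
    y(x) = −x^2 + 14 x + 1.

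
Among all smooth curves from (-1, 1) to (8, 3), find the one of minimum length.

Arc-length functional: J[y] = ∫ sqrt(1 + (y')^2) dx.
Lagrangian L = sqrt(1 + (y')^2) has no explicit y dependence, so ∂L/∂y = 0 and the Euler-Lagrange equation gives
    d/dx( y' / sqrt(1 + (y')^2) ) = 0  ⇒  y' / sqrt(1 + (y')^2) = const.
Hence y' is constant, so y(x) is affine.
Fitting the endpoints (-1, 1) and (8, 3):
    slope m = (3 − 1) / (8 − (-1)) = 2/9,
    intercept c = 1 − m·(-1) = 11/9.
Extremal: y(x) = (2/9) x + 11/9.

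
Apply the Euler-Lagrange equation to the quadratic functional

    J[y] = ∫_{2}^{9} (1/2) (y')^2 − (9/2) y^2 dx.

The Lagrangian is L = (1/2) (y')^2 − (9/2) y^2.
Compute ∂L/∂y = -9y, ∂L/∂y' = y'.
The Euler-Lagrange equation d/dx(∂L/∂y') − ∂L/∂y = 0 reduces to
    y'' + 9 y = 0.
Its general solution is
    y(x) = A sin(3x) + B cos(3x),
with A, B fixed by the endpoint conditions.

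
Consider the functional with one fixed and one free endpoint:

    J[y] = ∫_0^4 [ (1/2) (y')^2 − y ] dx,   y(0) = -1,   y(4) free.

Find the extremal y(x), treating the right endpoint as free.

The Lagrangian L = (1/2) (y')^2 − y gives
    ∂L/∂y = −1,   ∂L/∂y' = y'.
Euler-Lagrange: d/dx(y') − (−1) = 0, i.e. y'' + 1 = 0, so
    y(x) = −(1/2) x^2 + C1 x + C2.
Fixed left endpoint y(0) = -1 ⇒ C2 = -1.
The right endpoint x = 4 is free, so the natural (transversality) condition is ∂L/∂y' |_{x=4} = 0, i.e. y'(4) = 0.
Compute y'(x) = −1 x + C1, so y'(4) = −4 + C1 = 0 ⇒ C1 = 4.
Therefore the extremal is
    y(x) = −x^2/2 + 4 x − 1.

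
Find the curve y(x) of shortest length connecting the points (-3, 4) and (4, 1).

Arc-length functional: J[y] = ∫ sqrt(1 + (y')^2) dx.
Lagrangian L = sqrt(1 + (y')^2) has no explicit y dependence, so ∂L/∂y = 0 and the Euler-Lagrange equation gives
    d/dx( y' / sqrt(1 + (y')^2) ) = 0  ⇒  y' / sqrt(1 + (y')^2) = const.
Hence y' is constant, so y(x) is affine.
Fitting the endpoints (-3, 4) and (4, 1):
    slope m = (1 − 4) / (4 − (-3)) = -3/7,
    intercept c = 4 − m·(-3) = 19/7.
Extremal: y(x) = (-3/7) x + 19/7.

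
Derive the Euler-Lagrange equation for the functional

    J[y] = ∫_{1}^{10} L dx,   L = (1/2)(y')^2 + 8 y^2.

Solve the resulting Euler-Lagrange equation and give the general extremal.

The Lagrangian is L = (1/2)(y')^2 + 8 y^2.
∂L/∂y = 16y.
∂L/∂y' = y'.
The Euler-Lagrange equation d/dx(∂L/∂y') − ∂L/∂y = 0 becomes:
    y'' - 16 y = 0
General solution: y(x) = A e^(4x) + B e^(-4x), where A and B are arbitrary constants fixed by the endpoint conditions.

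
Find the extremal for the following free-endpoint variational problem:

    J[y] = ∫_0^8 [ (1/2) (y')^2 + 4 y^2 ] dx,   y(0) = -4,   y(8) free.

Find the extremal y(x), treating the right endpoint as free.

The Lagrangian L = (1/2) (y')^2 + 4 y^2 gives
    ∂L/∂y = 8 y,   ∂L/∂y' = y'.
Euler-Lagrange: y'' − 8 y = 0.
With k = sqrt(8), the general solution is
    y(x) = A cosh(sqrt(8) x) + B sinh(sqrt(8) x).
Fixed left endpoint y(0) = -4 ⇒ A = -4.
The right endpoint x = 8 is free, so the natural (transversality) condition is ∂L/∂y' |_{x=8} = 0, i.e. y'(8) = 0.
Compute y'(x) = A k sinh(k x) + B k cosh(k x), so
    y'(8) = A k sinh(k·8) + B k cosh(k·8) = 0
    ⇒ B = −A tanh(k·8) = 4 tanh(sqrt(8)·8).
Therefore the extremal is
    y(x) = −4 cosh(sqrt(8) x) + 4 tanh(sqrt(8)·8) sinh(sqrt(8) x).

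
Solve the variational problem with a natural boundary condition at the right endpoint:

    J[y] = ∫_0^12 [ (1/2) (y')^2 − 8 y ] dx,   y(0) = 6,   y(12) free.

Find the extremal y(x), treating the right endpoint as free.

The Lagrangian L = (1/2) (y')^2 − 8 y gives
    ∂L/∂y = −8,   ∂L/∂y' = y'.
Euler-Lagrange: d/dx(y') − (−8) = 0, i.e. y'' + 8 = 0, so
    y(x) = −(8/2) x^2 + C1 x + C2.
Fixed left endpoint y(0) = 6 ⇒ C2 = 6.
The right endpoint x = 12 is free, so the natural (transversality) condition is ∂L/∂y' |_{x=12} = 0, i.e. y'(12) = 0.
Compute y'(x) = −8 x + C1, so y'(12) = −96 + C1 = 0 ⇒ C1 = 96.
Therefore the extremal is
    y(x) = −4 x^2 + 96 x + 6.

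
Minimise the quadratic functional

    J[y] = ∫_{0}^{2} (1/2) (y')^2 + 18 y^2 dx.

The Lagrangian is L = (1/2) (y')^2 + 18 y^2.
Compute ∂L/∂y = 36y, ∂L/∂y' = y'.
The Euler-Lagrange equation d/dx(∂L/∂y') − ∂L/∂y = 0 reduces to
    y'' − 36 y = 0.
Its general solution is
    y(x) = A e^(6x) + B e^(−6x),
with A, B fixed by the endpoint conditions.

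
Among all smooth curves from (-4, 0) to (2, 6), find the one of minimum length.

Arc-length functional: J[y] = ∫ sqrt(1 + (y')^2) dx.
Lagrangian L = sqrt(1 + (y')^2) has no explicit y dependence, so ∂L/∂y = 0 and the Euler-Lagrange equation gives
    d/dx( y' / sqrt(1 + (y')^2) ) = 0  ⇒  y' / sqrt(1 + (y')^2) = const.
Hence y' is constant, so y(x) is affine.
Fitting the endpoints (-4, 0) and (2, 6):
    slope m = (6 − 0) / (2 − (-4)) = 1,
    intercept c = 0 − m·(-4) = 4.
Extremal: y(x) = x + 4.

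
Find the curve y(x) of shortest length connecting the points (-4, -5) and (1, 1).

Arc-length functional: J[y] = ∫ sqrt(1 + (y')^2) dx.
Lagrangian L = sqrt(1 + (y')^2) has no explicit y dependence, so ∂L/∂y = 0 and the Euler-Lagrange equation gives
    d/dx( y' / sqrt(1 + (y')^2) ) = 0  ⇒  y' / sqrt(1 + (y')^2) = const.
Hence y' is constant, so y(x) is affine.
Fitting the endpoints (-4, -5) and (1, 1):
    slope m = (1 − (-5)) / (1 − (-4)) = 6/5,
    intercept c = (-5) − m·(-4) = -1/5.
Extremal: y(x) = (6/5) x - 1/5.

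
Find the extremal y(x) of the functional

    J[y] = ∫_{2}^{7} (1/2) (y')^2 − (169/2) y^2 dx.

The Lagrangian is L = (1/2) (y')^2 − (169/2) y^2.
Compute ∂L/∂y = -169y, ∂L/∂y' = y'.
The Euler-Lagrange equation d/dx(∂L/∂y') − ∂L/∂y = 0 reduces to
    y'' + 169 y = 0.
Its general solution is
    y(x) = A sin(13x) + B cos(13x),
with A, B fixed by the endpoint conditions.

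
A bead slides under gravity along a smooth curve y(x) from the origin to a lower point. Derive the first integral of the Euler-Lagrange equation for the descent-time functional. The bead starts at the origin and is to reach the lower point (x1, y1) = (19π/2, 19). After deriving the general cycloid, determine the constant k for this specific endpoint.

The Lagrangian L = sqrt((1 + y'^2) / y) has no explicit x dependence, so the Beltrami identity applies:
    L − y' ∂L/∂y' = C.
Compute ∂L/∂y' = y' / sqrt(y (1 + y'^2)).
Substitute:
    sqrt((1 + y'^2)/y) − y'·y' / sqrt(y (1 + y'^2))
    = (1 + y'^2) / sqrt(y (1 + y'^2)) − y'^2 / sqrt(y (1 + y'^2))
    = 1 / sqrt(y (1 + y'^2)) = C.
Squaring and rearranging gives the first integral
    y (1 + y'^2) = 1/C^2 =: k   (constant).
Solving this first-order ODE by the substitution
    y = (k/2)(1 − cos θ)
yields the cycloid parameterisation
    x(θ) = (k/2)(θ − sin θ),   y(θ) = (k/2)(1 − cos θ).
The constant k is fixed by the endpoint condition.
Now fit the given lower endpoint (x1, y1) = (19π/2, 19). At the bottom of the first arch (θ = π), the parametric equations give
    y(π) = (k/2)(1 − cos π) = k,
    x(π) = (k/2)(π − sin π) = kπ/2.
Matching y(π) = 19 gives k = 19, consistent with x(π) = 19π/2. Therefore the specific cycloid is
    x(θ) = (19/2)(θ − sin θ),   y(θ) = (19/2)(1 − cos θ).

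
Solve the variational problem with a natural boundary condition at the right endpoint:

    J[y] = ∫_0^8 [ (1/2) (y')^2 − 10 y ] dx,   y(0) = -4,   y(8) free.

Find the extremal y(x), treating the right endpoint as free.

The Lagrangian L = (1/2) (y')^2 − 10 y gives
    ∂L/∂y = −10,   ∂L/∂y' = y'.
Euler-Lagrange: d/dx(y') − (−10) = 0, i.e. y'' + 10 = 0, so
    y(x) = −(10/2) x^2 + C1 x + C2.
Fixed left endpoint y(0) = -4 ⇒ C2 = -4.
The right endpoint x = 8 is free, so the natural (transversality) condition is ∂L/∂y' |_{x=8} = 0, i.e. y'(8) = 0.
Compute y'(x) = −10 x + C1, so y'(8) = −80 + C1 = 0 ⇒ C1 = 80.
Therefore the extremal is
    y(x) = −5 x^2 + 80 x − 4.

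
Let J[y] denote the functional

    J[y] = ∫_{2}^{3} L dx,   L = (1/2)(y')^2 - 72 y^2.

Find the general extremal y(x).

The Lagrangian is L = (1/2)(y')^2 - 72 y^2.
∂L/∂y = -144y.
∂L/∂y' = y'.
The Euler-Lagrange equation d/dx(∂L/∂y') − ∂L/∂y = 0 becomes:
    y'' + 144 y = 0
General solution: y(x) = A sin(12x) + B cos(12x), where A and B are arbitrary constants fixed by the endpoint conditions.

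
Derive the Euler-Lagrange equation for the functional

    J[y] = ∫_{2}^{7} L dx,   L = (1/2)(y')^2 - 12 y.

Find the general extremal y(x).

The Lagrangian is L = (1/2)(y')^2 - 12 y.
∂L/∂y = -12.
∂L/∂y' = y'.
The Euler-Lagrange equation d/dx(∂L/∂y') − ∂L/∂y = 0 becomes:
    y'' + 12 = 0
General solution: y(x) = -6 x^2 + A x + B, where A and B are arbitrary constants fixed by the endpoint conditions.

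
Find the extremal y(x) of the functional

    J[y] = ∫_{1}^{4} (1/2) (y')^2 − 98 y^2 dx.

The Lagrangian is L = (1/2) (y')^2 − 98 y^2.
Compute ∂L/∂y = -196y, ∂L/∂y' = y'.
The Euler-Lagrange equation d/dx(∂L/∂y') − ∂L/∂y = 0 reduces to
    y'' + 196 y = 0.
Its general solution is
    y(x) = A sin(14x) + B cos(14x),
with A, B fixed by the endpoint conditions.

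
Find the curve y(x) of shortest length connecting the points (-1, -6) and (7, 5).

Arc-length functional: J[y] = ∫ sqrt(1 + (y')^2) dx.
Lagrangian L = sqrt(1 + (y')^2) has no explicit y dependence, so ∂L/∂y = 0 and the Euler-Lagrange equation gives
    d/dx( y' / sqrt(1 + (y')^2) ) = 0  ⇒  y' / sqrt(1 + (y')^2) = const.
Hence y' is constant, so y(x) is affine.
Fitting the endpoints (-1, -6) and (7, 5):
    slope m = (5 − (-6)) / (7 − (-1)) = 11/8,
    intercept c = (-6) − m·(-1) = -37/8.
Extremal: y(x) = (11/8) x - 37/8.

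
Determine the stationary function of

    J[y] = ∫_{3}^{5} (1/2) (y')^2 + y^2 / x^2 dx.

The Lagrangian is L = (1/2) (y')^2 + y^2 / x^2.
Compute ∂L/∂y = 2y/x^2, ∂L/∂y' = y'.
The Euler-Lagrange equation d/dx(∂L/∂y') − ∂L/∂y = 0 reduces to
    y'' − 2/x^2 · y = 0  (x > 0).
Its general solution is
    y(x) = A x^2 + B / x,
with A, B fixed by the endpoint conditions.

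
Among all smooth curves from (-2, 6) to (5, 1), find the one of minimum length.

Arc-length functional: J[y] = ∫ sqrt(1 + (y')^2) dx.
Lagrangian L = sqrt(1 + (y')^2) has no explicit y dependence, so ∂L/∂y = 0 and the Euler-Lagrange equation gives
    d/dx( y' / sqrt(1 + (y')^2) ) = 0  ⇒  y' / sqrt(1 + (y')^2) = const.
Hence y' is constant, so y(x) is affine.
Fitting the endpoints (-2, 6) and (5, 1):
    slope m = (1 − 6) / (5 − (-2)) = -5/7,
    intercept c = 6 − m·(-2) = 32/7.
Extremal: y(x) = (-5/7) x + 32/7.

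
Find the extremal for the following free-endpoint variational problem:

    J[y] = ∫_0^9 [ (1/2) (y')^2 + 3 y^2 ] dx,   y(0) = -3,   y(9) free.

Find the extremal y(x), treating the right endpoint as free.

The Lagrangian L = (1/2) (y')^2 + 3 y^2 gives
    ∂L/∂y = 6 y,   ∂L/∂y' = y'.
Euler-Lagrange: y'' − 6 y = 0.
With k = sqrt(6), the general solution is
    y(x) = A cosh(sqrt(6) x) + B sinh(sqrt(6) x).
Fixed left endpoint y(0) = -3 ⇒ A = -3.
The right endpoint x = 9 is free, so the natural (transversality) condition is ∂L/∂y' |_{x=9} = 0, i.e. y'(9) = 0.
Compute y'(x) = A k sinh(k x) + B k cosh(k x), so
    y'(9) = A k sinh(k·9) + B k cosh(k·9) = 0
    ⇒ B = −A tanh(k·9) = 3 tanh(sqrt(6)·9).
Therefore the extremal is
    y(x) = −3 cosh(sqrt(6) x) + 3 tanh(sqrt(6)·9) sinh(sqrt(6) x).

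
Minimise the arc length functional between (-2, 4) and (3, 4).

Arc-length functional: J[y] = ∫ sqrt(1 + (y')^2) dx.
Lagrangian L = sqrt(1 + (y')^2) has no explicit y dependence, so ∂L/∂y = 0 and the Euler-Lagrange equation gives
    d/dx( y' / sqrt(1 + (y')^2) ) = 0  ⇒  y' / sqrt(1 + (y')^2) = const.
Hence y' is constant, so y(x) is affine.
Fitting the endpoints (-2, 4) and (3, 4):
    slope m = (4 − 4) / (3 − (-2)) = 0,
    intercept c = 4 − m·(-2) = 4.
Extremal: y(x) = 4.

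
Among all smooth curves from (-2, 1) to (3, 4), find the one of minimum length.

Arc-length functional: J[y] = ∫ sqrt(1 + (y')^2) dx.
Lagrangian L = sqrt(1 + (y')^2) has no explicit y dependence, so ∂L/∂y = 0 and the Euler-Lagrange equation gives
    d/dx( y' / sqrt(1 + (y')^2) ) = 0  ⇒  y' / sqrt(1 + (y')^2) = const.
Hence y' is constant, so y(x) is affine.
Fitting the endpoints (-2, 1) and (3, 4):
    slope m = (4 − 1) / (3 − (-2)) = 3/5,
    intercept c = 1 − m·(-2) = 11/5.
Extremal: y(x) = (3/5) x + 11/5.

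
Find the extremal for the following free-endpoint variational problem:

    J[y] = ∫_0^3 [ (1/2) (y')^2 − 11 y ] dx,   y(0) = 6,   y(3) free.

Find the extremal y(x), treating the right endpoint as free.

The Lagrangian L = (1/2) (y')^2 − 11 y gives
    ∂L/∂y = −11,   ∂L/∂y' = y'.
Euler-Lagrange: d/dx(y') − (−11) = 0, i.e. y'' + 11 = 0, so
    y(x) = −(11/2) x^2 + C1 x + C2.
Fixed left endpoint y(0) = 6 ⇒ C2 = 6.
The right endpoint x = 3 is free, so the natural (transversality) condition is ∂L/∂y' |_{x=3} = 0, i.e. y'(3) = 0.
Compute y'(x) = −11 x + C1, so y'(3) = −33 + C1 = 0 ⇒ C1 = 33.
Therefore the extremal is
    y(x) = −(11/2) x^2 + 33 x + 6.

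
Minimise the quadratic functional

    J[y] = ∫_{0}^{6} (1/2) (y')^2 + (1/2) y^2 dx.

The Lagrangian is L = (1/2) (y')^2 + (1/2) y^2.
Compute ∂L/∂y = y, ∂L/∂y' = y'.
The Euler-Lagrange equation d/dx(∂L/∂y') − ∂L/∂y = 0 reduces to
    y'' − y = 0.
Its general solution is
    y(x) = A e^x + B e^(−x),
with A, B fixed by the endpoint conditions.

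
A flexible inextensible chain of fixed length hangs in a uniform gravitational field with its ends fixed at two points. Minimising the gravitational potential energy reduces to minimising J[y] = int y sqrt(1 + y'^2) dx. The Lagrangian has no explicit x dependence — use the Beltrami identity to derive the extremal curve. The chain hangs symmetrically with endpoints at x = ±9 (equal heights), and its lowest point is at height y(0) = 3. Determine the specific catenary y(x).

The Lagrangian L(y, y') = y sqrt(1 + y'^2) has no explicit x dependence, so the Beltrami identity applies:
    L − y' ∂L/∂y' = C.
Compute ∂L/∂y' = y · y' / sqrt(1 + y'^2). Then
    L − y' ∂L/∂y'
    = y sqrt(1 + y'^2) − y · y'^2 / sqrt(1 + y'^2)
    = y (1 + y'^2 − y'^2) / sqrt(1 + y'^2)
    = y / sqrt(1 + y'^2) = C.
Squaring gives y^2 = C^2 (1 + y'^2), i.e.
    y'^2 = y^2 / C^2 − 1.
Separating variables,
    dy / sqrt(y^2 − C^2) = dx / C,
and integrating gives arccosh(y / C) = (x − a)/C, so
    y(x) = C cosh((x − a)/C),
the catenary. The constants C and a are fixed by the two endpoint conditions (and, for the hanging-chain problem, the length constraint selects C).
Now fit the given data. The endpoints x = ±9 are symmetric at equal height, so the catenary is even about its minimum: a = 0 and y(x) = C cosh(x/C). The lowest point is y(0) = C cosh(0) = C, and we are told y(0) = 3, so C = 3. Therefore
    y(x) = 3 cosh(x/3),
and at the endpoints
    y(±9) = 3 cosh(9/3).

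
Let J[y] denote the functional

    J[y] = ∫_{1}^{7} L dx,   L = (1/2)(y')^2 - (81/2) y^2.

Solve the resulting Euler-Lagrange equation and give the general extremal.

The Lagrangian is L = (1/2)(y')^2 - (81/2) y^2.
∂L/∂y = -81y.
∂L/∂y' = y'.
The Euler-Lagrange equation d/dx(∂L/∂y') − ∂L/∂y = 0 becomes:
    y'' + 81 y = 0
General solution: y(x) = A sin(9x) + B cos(9x), where A and B are arbitrary constants fixed by the endpoint conditions.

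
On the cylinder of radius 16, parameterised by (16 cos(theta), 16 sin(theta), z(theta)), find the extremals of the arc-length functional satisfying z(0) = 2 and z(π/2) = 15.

Parameterise the cylinder of radius R = 16 as
    r(θ) = (16 cos θ, 16 sin θ, z(θ)).
The arc-length element is
    ds = sqrt(256 + (dz/dθ)^2) dθ,
so the Lagrangian is L = sqrt(256 + z'^2).
L depends on z' only, not on z or θ, so ∂L/∂z = 0 and
    ∂L/∂z' = z' / sqrt(256 + z'^2).
The Euler-Lagrange equation gives
    d/dθ( z' / sqrt(256 + z'^2) ) = 0,
so z' is constant. Integrating once:
    z(θ) = a θ + b,
a helix on the cylinder (a straight line when the cylinder is unrolled). The constants a, b are determined by the endpoint conditions.
With endpoint conditions z(0) = 2 and z(π/2) = 15: from z(0) = b we get b = 2, and a·π/2 + 2 = 15 gives a = 26/π, so
    z(θ) = (26/π) θ + 2.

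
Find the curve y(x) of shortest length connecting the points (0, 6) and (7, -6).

Arc-length functional: J[y] = ∫ sqrt(1 + (y')^2) dx.
Lagrangian L = sqrt(1 + (y')^2) has no explicit y dependence, so ∂L/∂y = 0 and the Euler-Lagrange equation gives
    d/dx( y' / sqrt(1 + (y')^2) ) = 0  ⇒  y' / sqrt(1 + (y')^2) = const.
Hence y' is constant, so y(x) is affine.
Fitting the endpoints (0, 6) and (7, -6):
    slope m = ((-6) − 6) / (7 − 0) = -12/7,
    intercept c = 6 − m·0 = 6.
Extremal: y(x) = (-12/7) x + 6.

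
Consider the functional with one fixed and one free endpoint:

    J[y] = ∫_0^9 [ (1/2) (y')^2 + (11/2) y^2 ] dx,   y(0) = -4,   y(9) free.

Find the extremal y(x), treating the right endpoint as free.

The Lagrangian L = (1/2) (y')^2 + (11/2) y^2 gives
    ∂L/∂y = 11 y,   ∂L/∂y' = y'.
Euler-Lagrange: y'' − 11 y = 0.
With k = sqrt(11), the general solution is
    y(x) = A cosh(sqrt(11) x) + B sinh(sqrt(11) x).
Fixed left endpoint y(0) = -4 ⇒ A = -4.
The right endpoint x = 9 is free, so the natural (transversality) condition is ∂L/∂y' |_{x=9} = 0, i.e. y'(9) = 0.
Compute y'(x) = A k sinh(k x) + B k cosh(k x), so
    y'(9) = A k sinh(k·9) + B k cosh(k·9) = 0
    ⇒ B = −A tanh(k·9) = 4 tanh(sqrt(11)·9).
Therefore the extremal is
    y(x) = −4 cosh(sqrt(11) x) + 4 tanh(sqrt(11)·9) sinh(sqrt(11) x).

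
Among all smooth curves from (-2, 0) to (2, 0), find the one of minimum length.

Arc-length functional: J[y] = ∫ sqrt(1 + (y')^2) dx.
Lagrangian L = sqrt(1 + (y')^2) has no explicit y dependence, so ∂L/∂y = 0 and the Euler-Lagrange equation gives
    d/dx( y' / sqrt(1 + (y')^2) ) = 0  ⇒  y' / sqrt(1 + (y')^2) = const.
Hence y' is constant, so y(x) is affine.
Fitting the endpoints (-2, 0) and (2, 0):
    slope m = (0 − 0) / (2 − (-2)) = 0,
    intercept c = 0 − m·(-2) = 0.
Extremal: y(x) = 0.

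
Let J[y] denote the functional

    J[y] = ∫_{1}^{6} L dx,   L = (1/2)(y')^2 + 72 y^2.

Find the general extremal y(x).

The Lagrangian is L = (1/2)(y')^2 + 72 y^2.
∂L/∂y = 144y.
∂L/∂y' = y'.
The Euler-Lagrange equation d/dx(∂L/∂y') − ∂L/∂y = 0 becomes:
    y'' - 144 y = 0
General solution: y(x) = A e^(12x) + B e^(-12x), where A and B are arbitrary constants fixed by the endpoint conditions.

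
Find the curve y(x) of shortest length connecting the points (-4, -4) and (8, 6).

Arc-length functional: J[y] = ∫ sqrt(1 + (y')^2) dx.
Lagrangian L = sqrt(1 + (y')^2) has no explicit y dependence, so ∂L/∂y = 0 and the Euler-Lagrange equation gives
    d/dx( y' / sqrt(1 + (y')^2) ) = 0  ⇒  y' / sqrt(1 + (y')^2) = const.
Hence y' is constant, so y(x) is affine.
Fitting the endpoints (-4, -4) and (8, 6):
    slope m = (6 − (-4)) / (8 − (-4)) = 5/6,
    intercept c = (-4) − m·(-4) = -2/3.
Extremal: y(x) = (5/6) x - 2/3.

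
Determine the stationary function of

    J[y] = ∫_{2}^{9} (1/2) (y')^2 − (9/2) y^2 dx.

The Lagrangian is L = (1/2) (y')^2 − (9/2) y^2.
Compute ∂L/∂y = -9y, ∂L/∂y' = y'.
The Euler-Lagrange equation d/dx(∂L/∂y') − ∂L/∂y = 0 reduces to
    y'' + 9 y = 0.
Its general solution is
    y(x) = A sin(3x) + B cos(3x),
with A, B fixed by the endpoint conditions.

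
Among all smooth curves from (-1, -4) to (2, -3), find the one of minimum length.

Arc-length functional: J[y] = ∫ sqrt(1 + (y')^2) dx.
Lagrangian L = sqrt(1 + (y')^2) has no explicit y dependence, so ∂L/∂y = 0 and the Euler-Lagrange equation gives
    d/dx( y' / sqrt(1 + (y')^2) ) = 0  ⇒  y' / sqrt(1 + (y')^2) = const.
Hence y' is constant, so y(x) is affine.
Fitting the endpoints (-1, -4) and (2, -3):
    slope m = ((-3) − (-4)) / (2 − (-1)) = 1/3,
    intercept c = (-4) − m·(-1) = -11/3.
Extremal: y(x) = (1/3) x - 11/3.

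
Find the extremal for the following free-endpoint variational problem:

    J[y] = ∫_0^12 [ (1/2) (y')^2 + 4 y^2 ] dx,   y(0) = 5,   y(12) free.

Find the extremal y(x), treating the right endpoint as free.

The Lagrangian L = (1/2) (y')^2 + 4 y^2 gives
    ∂L/∂y = 8 y,   ∂L/∂y' = y'.
Euler-Lagrange: y'' − 8 y = 0.
With k = sqrt(8), the general solution is
    y(x) = A cosh(sqrt(8) x) + B sinh(sqrt(8) x).
Fixed left endpoint y(0) = 5 ⇒ A = 5.
The right endpoint x = 12 is free, so the natural (transversality) condition is ∂L/∂y' |_{x=12} = 0, i.e. y'(12) = 0.
Compute y'(x) = A k sinh(k x) + B k cosh(k x), so
    y'(12) = A k sinh(k·12) + B k cosh(k·12) = 0
    ⇒ B = −A tanh(k·12) = − 5 tanh(sqrt(8)·12).
Therefore the extremal is
    y(x) = 5 cosh(sqrt(8) x) − 5 tanh(sqrt(8)·12) sinh(sqrt(8) x).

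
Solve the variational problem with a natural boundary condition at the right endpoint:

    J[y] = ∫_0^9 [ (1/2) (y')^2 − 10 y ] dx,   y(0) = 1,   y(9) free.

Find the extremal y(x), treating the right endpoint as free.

The Lagrangian L = (1/2) (y')^2 − 10 y gives
    ∂L/∂y = −10,   ∂L/∂y' = y'.
Euler-Lagrange: d/dx(y') − (−10) = 0, i.e. y'' + 10 = 0, so
    y(x) = −(10/2) x^2 + C1 x + C2.
Fixed left endpoint y(0) = 1 ⇒ C2 = 1.
The right endpoint x = 9 is free, so the natural (transversality) condition is ∂L/∂y' |_{x=9} = 0, i.e. y'(9) = 0.
Compute y'(x) = −10 x + C1, so y'(9) = −90 + C1 = 0 ⇒ C1 = 90.
Therefore the extremal is
    y(x) = −5 x^2 + 90 x + 1.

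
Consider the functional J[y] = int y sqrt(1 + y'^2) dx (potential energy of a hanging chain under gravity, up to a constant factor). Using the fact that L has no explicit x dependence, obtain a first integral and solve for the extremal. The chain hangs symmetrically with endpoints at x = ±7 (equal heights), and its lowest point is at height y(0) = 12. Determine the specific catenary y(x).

The Lagrangian L(y, y') = y sqrt(1 + y'^2) has no explicit x dependence, so the Beltrami identity applies:
    L − y' ∂L/∂y' = C.
Compute ∂L/∂y' = y · y' / sqrt(1 + y'^2). Then
    L − y' ∂L/∂y'
    = y sqrt(1 + y'^2) − y · y'^2 / sqrt(1 + y'^2)
    = y (1 + y'^2 − y'^2) / sqrt(1 + y'^2)
    = y / sqrt(1 + y'^2) = C.
Squaring gives y^2 = C^2 (1 + y'^2), i.e.
    y'^2 = y^2 / C^2 − 1.
Separating variables,
    dy / sqrt(y^2 − C^2) = dx / C,
and integrating gives arccosh(y / C) = (x − a)/C, so
    y(x) = C cosh((x − a)/C),
the catenary. The constants C and a are fixed by the two endpoint conditions (and, for the hanging-chain problem, the length constraint selects C).
Now fit the given data. The endpoints x = ±7 are symmetric at equal height, so the catenary is even about its minimum: a = 0 and y(x) = C cosh(x/C). The lowest point is y(0) = C cosh(0) = C, and we are told y(0) = 12, so C = 12. Therefore
    y(x) = 12 cosh(x/12),
and at the endpoints
    y(±7) = 12 cosh(7/12).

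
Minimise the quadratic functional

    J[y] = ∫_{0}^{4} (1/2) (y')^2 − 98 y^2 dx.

The Lagrangian is L = (1/2) (y')^2 − 98 y^2.
Compute ∂L/∂y = -196y, ∂L/∂y' = y'.
The Euler-Lagrange equation d/dx(∂L/∂y') − ∂L/∂y = 0 reduces to
    y'' + 196 y = 0.
Its general solution is
    y(x) = A sin(14x) + B cos(14x),
with A, B fixed by the endpoint conditions.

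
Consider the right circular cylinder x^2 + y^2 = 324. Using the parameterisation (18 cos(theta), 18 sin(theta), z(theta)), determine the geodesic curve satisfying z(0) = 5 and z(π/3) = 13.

Parameterise the cylinder of radius R = 18 as
    r(θ) = (18 cos θ, 18 sin θ, z(θ)).
The arc-length element is
    ds = sqrt(324 + (dz/dθ)^2) dθ,
so the Lagrangian is L = sqrt(324 + z'^2).
L depends on z' only, not on z or θ, so ∂L/∂z = 0 and
    ∂L/∂z' = z' / sqrt(324 + z'^2).
The Euler-Lagrange equation gives
    d/dθ( z' / sqrt(324 + z'^2) ) = 0,
so z' is constant. Integrating once:
    z(θ) = a θ + b,
a helix on the cylinder (a straight line when the cylinder is unrolled). The constants a, b are determined by the endpoint conditions.
With endpoint conditions z(0) = 5 and z(π/3) = 13: from z(0) = b we get b = 5, and a·π/3 + 5 = 13 gives a = 24/π, so
    z(θ) = (24/π) θ + 5.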